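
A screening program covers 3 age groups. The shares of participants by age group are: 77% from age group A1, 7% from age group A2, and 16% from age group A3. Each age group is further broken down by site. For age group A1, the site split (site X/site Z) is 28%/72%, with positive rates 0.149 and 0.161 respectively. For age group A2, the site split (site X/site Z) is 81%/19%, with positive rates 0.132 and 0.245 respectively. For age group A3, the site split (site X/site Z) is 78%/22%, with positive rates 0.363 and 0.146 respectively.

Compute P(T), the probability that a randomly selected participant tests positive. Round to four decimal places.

0.1826

P(T|A1) = 0.28·0.149 + 0.72·0.161 = 0.04172 + 0.11592 = 0.15764
P(T|A2) = 0.81·0.132 + 0.19·0.245 = 0.10692 + 0.04655 = 0.15347
P(T|A3) = 0.78·0.363 + 0.22·0.146 = 0.28314 + 0.03212 = 0.31526
Then overall,
P(T) = 0.77·0.15764 + 0.07·0.15347 + 0.16·0.31526
      = 0.1213828 + 0.0107429 + 0.0504416 = 0.1825673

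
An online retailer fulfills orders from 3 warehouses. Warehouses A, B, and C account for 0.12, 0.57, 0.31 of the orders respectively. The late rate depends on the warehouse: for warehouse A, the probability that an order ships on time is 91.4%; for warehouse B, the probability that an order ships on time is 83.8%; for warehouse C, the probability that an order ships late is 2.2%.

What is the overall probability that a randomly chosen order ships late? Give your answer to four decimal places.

P(L|A) = 1 − 0.914 = 0.086.
P(L|B) = 1 − 0.838 = 0.162.
By the law of total probability,
P(L) = P(L|A)·P(A) + P(L|B)·P(B) + P(L|C)·P(C)
      = 0.086·0.12 + 0.162·0.57 + 0.022·0.31
      = 0.01032 + 0.09234 + 0.00682 = 0.10948

P(L) ≈ 0.1095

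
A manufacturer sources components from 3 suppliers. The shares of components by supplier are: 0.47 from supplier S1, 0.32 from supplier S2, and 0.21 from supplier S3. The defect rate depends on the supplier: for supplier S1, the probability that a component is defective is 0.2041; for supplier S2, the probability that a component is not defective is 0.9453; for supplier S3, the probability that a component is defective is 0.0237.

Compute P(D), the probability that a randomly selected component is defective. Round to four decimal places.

0.1184

P(D|S2) = 1 − 0.9453 = 0.0547.
P(D) = P(D|S1)·P(S1) + P(D|S2)·P(S2) + P(D|S3)·P(S3)
      = 0.2041·0.47 + 0.0547·0.32 + 0.0237·0.21
      = 0.095927 + 0.017504 + 0.004977 = 0.118408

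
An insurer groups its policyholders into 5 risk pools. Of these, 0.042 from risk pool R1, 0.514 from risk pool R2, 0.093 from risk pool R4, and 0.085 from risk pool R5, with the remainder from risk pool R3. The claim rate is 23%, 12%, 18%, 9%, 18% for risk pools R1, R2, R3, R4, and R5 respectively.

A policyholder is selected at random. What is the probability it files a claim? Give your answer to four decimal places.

P(C) ≈ 0.1429

P(R3) = 1 − (0.042 + 0.514 + 0.093 + 0.085) = 0.266.
Using total probability over the partition,
P(C) = P(C|R1)·P(R1) + P(C|R2)·P(R2) + P(C|R3)·P(R3) + P(C|R4)·P(R4) + P(C|R5)·P(R5)
      = 0.23·0.042 + 0.12·0.514 + 0.18·0.266 + 0.09·0.093 + 0.18·0.085
      = 0.00966 + 0.06168 + 0.04788 + 0.00837 + 0.0153 = 0.14289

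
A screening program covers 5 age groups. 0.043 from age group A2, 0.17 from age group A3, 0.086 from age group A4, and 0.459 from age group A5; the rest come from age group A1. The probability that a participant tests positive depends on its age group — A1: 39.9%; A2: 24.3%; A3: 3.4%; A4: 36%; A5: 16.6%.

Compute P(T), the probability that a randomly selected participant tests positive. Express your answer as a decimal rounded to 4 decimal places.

P(A1) = 1 − (0.043 + 0.17 + 0.086 + 0.459) = 0.242.
P(T) = P(T|A1)·P(A1) + P(T|A2)·P(A2) + P(T|A3)·P(A3) + P(T|A4)·P(A4) + P(T|A5)·P(A5)
      = 0.399·0.242 + 0.243·0.043 + 0.034·0.17 + 0.36·0.086 + 0.166·0.459
      = 0.096558 + 0.010449 + 0.00578 + 0.03096 + 0.076194 = 0.219941

P(T) ≈ 0.2199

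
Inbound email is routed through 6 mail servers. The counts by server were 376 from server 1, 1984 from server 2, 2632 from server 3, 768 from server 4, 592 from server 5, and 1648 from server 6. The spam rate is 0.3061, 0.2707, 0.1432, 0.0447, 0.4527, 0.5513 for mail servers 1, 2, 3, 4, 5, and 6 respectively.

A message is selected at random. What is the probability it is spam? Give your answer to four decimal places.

Total: 376 + 1984 + 2632 + 768 + 592 + 1648 = 8000.
P(1) = 376/8000 = 0.047. P(2) = 1984/8000 = 0.248. P(3) = 2632/8000 = 0.329. P(4) = 768/8000 = 0.096. P(5) = 592/8000 = 0.074. P(6) = 1648/8000 = 0.206.
P(S) = P(S|1)·P(1) + P(S|2)·P(2) + P(S|3)·P(3) + P(S|4)·P(4) + P(S|5)·P(5) + P(S|6)·P(6)
      = 0.3061·0.047 + 0.2707·0.248 + 0.1432·0.329 + 0.0447·0.096 + 0.4527·0.074 + 0.5513·0.206
      = 0.0143867 + 0.0671336 + 0.0471128 + 0.0042912 + 0.0334998 + 0.1135678 = 0.2799919

P(S) ≈ 0.2800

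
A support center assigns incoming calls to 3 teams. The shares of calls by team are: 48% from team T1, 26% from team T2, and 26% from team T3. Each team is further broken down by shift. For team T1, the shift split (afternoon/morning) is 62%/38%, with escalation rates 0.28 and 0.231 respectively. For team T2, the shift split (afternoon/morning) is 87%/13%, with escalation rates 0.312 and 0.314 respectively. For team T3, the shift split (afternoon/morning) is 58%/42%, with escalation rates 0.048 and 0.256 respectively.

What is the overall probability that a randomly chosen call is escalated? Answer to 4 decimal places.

P(E) ≈ 0.2418

P(E|T1) = 0.62·0.28 + 0.38·0.231 = 0.1736 + 0.08778 = 0.26138
P(E|T2) = 0.87·0.312 + 0.13·0.314 = 0.27144 + 0.04082 = 0.31226
P(E|T3) = 0.58·0.048 + 0.42·0.256 = 0.02784 + 0.10752 = 0.13536
Then overall,
P(E) = 0.48·0.26138 + 0.26·0.31226 + 0.26·0.13536
      = 0.1254624 + 0.0811876 + 0.0351936 = 0.2418436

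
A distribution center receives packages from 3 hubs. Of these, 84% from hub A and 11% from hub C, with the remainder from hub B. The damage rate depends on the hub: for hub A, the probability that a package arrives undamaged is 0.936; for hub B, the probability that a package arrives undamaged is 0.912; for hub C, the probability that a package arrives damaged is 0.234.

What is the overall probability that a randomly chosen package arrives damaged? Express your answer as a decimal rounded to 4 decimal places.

P(D) ≈ 0.0839

P(B) = 1 − (0.84 + 0.11) = 0.05.
P(D|A) = 1 − 0.936 = 0.064.
P(D|B) = 1 − 0.912 = 0.088.
By the law of total probability,
P(D) = P(D|A)·P(A) + P(D|B)·P(B) + P(D|C)·P(C)
      = 0.064·0.84 + 0.088·0.05 + 0.234·0.11
      = 0.05376 + 0.0044 + 0.02574 = 0.0839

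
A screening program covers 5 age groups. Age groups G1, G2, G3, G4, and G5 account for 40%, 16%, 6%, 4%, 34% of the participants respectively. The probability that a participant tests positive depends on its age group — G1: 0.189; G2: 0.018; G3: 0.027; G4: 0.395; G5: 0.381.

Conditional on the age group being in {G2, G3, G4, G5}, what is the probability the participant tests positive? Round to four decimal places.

0.2497

Let S = {G2, G3, G4, G5}.
P(S) = 0.16 + 0.06 + 0.04 + 0.34 = 0.6.
P(T ∩ S) = 0.018·0.16 + 0.027·0.06 + 0.395·0.04 + 0.381·0.34 = 0.00288 + 0.00162 + 0.0158 + 0.12954 = 0.14984.
P(T | S) = 0.14984 / 0.6 = 0.249733…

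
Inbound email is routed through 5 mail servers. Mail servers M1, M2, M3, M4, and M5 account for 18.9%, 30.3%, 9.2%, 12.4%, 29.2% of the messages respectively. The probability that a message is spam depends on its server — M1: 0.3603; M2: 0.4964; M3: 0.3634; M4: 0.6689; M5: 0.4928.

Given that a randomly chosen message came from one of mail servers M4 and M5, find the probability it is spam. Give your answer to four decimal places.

Let J = {M4, M5}.
P(J) = 0.124 + 0.292 = 0.416.
P(S ∩ J) = 0.6689·0.124 + 0.4928·0.292 = 0.0829436 + 0.1438976 = 0.2268412.
P(S | J) = 0.2268412 / 0.416 = 0.545291…

P(S|J) ≈ 0.5453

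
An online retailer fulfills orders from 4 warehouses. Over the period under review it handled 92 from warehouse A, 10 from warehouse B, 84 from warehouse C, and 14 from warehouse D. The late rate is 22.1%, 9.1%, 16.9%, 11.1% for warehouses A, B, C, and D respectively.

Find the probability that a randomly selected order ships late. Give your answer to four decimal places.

Total: 92 + 10 + 84 + 14 = 200.
P(A) = 92/200 = 0.46. P(B) = 10/200 = 0.05. P(C) = 84/200 = 0.42. P(D) = 14/200 = 0.07.
P(L) = P(L|A)·P(A) + P(L|B)·P(B) + P(L|C)·P(C) + P(L|D)·P(D)
      = 0.221·0.46 + 0.091·0.05 + 0.169·0.42 + 0.111·0.07
      = 0.10166 + 0.00455 + 0.07098 + 0.00777 = 0.18496

0.1850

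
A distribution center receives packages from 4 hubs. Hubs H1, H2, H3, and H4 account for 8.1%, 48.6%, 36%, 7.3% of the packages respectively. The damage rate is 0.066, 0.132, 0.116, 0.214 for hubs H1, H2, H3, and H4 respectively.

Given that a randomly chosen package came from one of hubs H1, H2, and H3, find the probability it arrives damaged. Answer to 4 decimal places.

Let S = {H1, H2, H3}.
P(S) = 0.081 + 0.486 + 0.36 = 0.927.
P(D ∩ S) = 0.066·0.081 + 0.132·0.486 + 0.116·0.36 = 0.005346 + 0.064152 + 0.04176 = 0.111258.
P(D | S) = 0.111258 / 0.927 = 0.120019…

0.1200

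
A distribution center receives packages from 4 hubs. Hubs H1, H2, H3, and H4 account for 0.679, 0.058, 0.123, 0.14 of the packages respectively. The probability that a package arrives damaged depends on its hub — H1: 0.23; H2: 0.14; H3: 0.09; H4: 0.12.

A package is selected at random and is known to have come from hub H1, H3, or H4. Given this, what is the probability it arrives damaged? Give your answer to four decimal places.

Let S = {H1, H3, H4}.
P(S) = 0.679 + 0.123 + 0.14 = 0.942.
P(D ∩ S) = 0.23·0.679 + 0.09·0.123 + 0.12·0.14 = 0.15617 + 0.01107 + 0.0168 = 0.18404.
P(D | S) = 0.18404 / 0.942 = 0.195372…

P(D|S) ≈ 0.1954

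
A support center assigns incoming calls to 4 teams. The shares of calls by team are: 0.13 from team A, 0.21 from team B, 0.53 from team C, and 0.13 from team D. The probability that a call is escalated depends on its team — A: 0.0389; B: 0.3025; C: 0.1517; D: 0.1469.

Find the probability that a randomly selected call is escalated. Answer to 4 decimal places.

P(E) = P(E|A)·P(A) + P(E|B)·P(B) + P(E|C)·P(C) + P(E|D)·P(D)
      = 0.0389·0.13 + 0.3025·0.21 + 0.1517·0.53 + 0.1469·0.13
      = 0.005057 + 0.063525 + 0.080401 + 0.019097 = 0.16808

0.1681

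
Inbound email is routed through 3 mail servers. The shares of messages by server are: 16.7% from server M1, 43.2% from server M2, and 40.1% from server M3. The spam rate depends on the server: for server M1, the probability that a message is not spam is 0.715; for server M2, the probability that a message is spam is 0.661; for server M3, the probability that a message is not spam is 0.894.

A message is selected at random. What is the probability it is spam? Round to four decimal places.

0.3757

P(S|M1) = 1 − 0.715 = 0.285.
P(S|M3) = 1 − 0.894 = 0.106.
Using total probability over the partition,
P(S) = P(S|M1)·P(M1) + P(S|M2)·P(M2) + P(S|M3)·P(M3)
      = 0.285·0.167 + 0.661·0.432 + 0.106·0.401
      = 0.047595 + 0.285552 + 0.042506 = 0.375653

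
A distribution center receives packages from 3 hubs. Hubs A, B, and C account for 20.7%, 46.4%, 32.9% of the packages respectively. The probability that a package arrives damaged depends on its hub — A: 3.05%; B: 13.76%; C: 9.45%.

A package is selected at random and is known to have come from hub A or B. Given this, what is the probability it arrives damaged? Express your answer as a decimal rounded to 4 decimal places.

P(D|S) ≈ 0.1046

Let S = {A, B}.
P(S) = 0.207 + 0.464 = 0.671.
P(D ∩ S) = 0.0305·0.207 + 0.1376·0.464 = 0.0063135 + 0.0638464 = 0.0701599.
P(D | S) = 0.0701599 / 0.671 = 0.104560…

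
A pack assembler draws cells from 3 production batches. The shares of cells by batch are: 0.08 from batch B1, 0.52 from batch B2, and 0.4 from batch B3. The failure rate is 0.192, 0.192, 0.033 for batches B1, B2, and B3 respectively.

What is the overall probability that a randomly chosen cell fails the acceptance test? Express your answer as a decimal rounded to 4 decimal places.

0.1284

By the law of total probability,
P(F) = P(F|B1)·P(B1) + P(F|B2)·P(B2) + P(F|B3)·P(B3)
      = 0.192·0.08 + 0.192·0.52 + 0.033·0.4
      = 0.01536 + 0.09984 + 0.0132 = 0.1284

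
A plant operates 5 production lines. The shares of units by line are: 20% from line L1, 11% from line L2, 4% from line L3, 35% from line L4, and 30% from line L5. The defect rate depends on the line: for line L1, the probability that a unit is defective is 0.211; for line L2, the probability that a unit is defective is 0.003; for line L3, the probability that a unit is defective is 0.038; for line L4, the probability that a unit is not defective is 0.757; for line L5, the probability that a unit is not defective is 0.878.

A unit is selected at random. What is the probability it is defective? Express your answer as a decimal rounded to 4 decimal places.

0.1657

P(D|L4) = 1 − 0.757 = 0.243.
P(D|L5) = 1 − 0.878 = 0.122.
Summing over the partition,
P(D) = P(D|L1)·P(L1) + P(D|L2)·P(L2) + P(D|L3)·P(L3) + P(D|L4)·P(L4) + P(D|L5)·P(L5)
      = 0.211·0.2 + 0.003·0.11 + 0.038·0.04 + 0.243·0.35 + 0.122·0.3
      = 0.0422 + 0.00033 + 0.00152 + 0.08505 + 0.0366 = 0.1657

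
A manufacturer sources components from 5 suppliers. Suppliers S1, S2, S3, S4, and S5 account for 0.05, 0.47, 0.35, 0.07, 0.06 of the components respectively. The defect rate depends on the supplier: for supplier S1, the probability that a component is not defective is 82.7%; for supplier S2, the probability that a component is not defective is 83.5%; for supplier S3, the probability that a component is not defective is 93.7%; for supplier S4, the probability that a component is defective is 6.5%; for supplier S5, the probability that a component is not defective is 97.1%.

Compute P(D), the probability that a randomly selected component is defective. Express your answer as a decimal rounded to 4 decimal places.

P(D|S1) = 1 − 0.827 = 0.173.
P(D|S2) = 1 − 0.835 = 0.165.
P(D|S3) = 1 − 0.937 = 0.063.
P(D|S5) = 1 − 0.971 = 0.029.
Using total probability over the partition,
P(D) = P(D|S1)·P(S1) + P(D|S2)·P(S2) + P(D|S3)·P(S3) + P(D|S4)·P(S4) + P(D|S5)·P(S5)
      = 0.173·0.05 + 0.165·0.47 + 0.063·0.35 + 0.065·0.07 + 0.029·0.06
      = 0.00865 + 0.07755 + 0.02205 + 0.00455 + 0.00174 = 0.11454

P(D) ≈ 0.1145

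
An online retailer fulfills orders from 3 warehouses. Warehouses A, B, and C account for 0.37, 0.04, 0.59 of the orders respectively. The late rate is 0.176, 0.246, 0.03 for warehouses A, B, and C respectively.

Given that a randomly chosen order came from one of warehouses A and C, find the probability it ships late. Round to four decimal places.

0.0863

Let S = {A, C}.
P(S) = 0.37 + 0.59 = 0.96.
P(L ∩ S) = 0.176·0.37 + 0.03·0.59 = 0.06512 + 0.0177 = 0.08282.
P(L | S) = 0.08282 / 0.96 = 0.086271…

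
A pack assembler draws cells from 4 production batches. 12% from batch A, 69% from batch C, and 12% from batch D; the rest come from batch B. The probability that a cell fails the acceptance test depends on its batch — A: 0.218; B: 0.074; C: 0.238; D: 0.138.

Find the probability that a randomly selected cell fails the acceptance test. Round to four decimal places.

P(B) = 1 − (0.12 + 0.69 + 0.12) = 0.07.
P(F) = P(F|A)·P(A) + P(F|B)·P(B) + P(F|C)·P(C) + P(F|D)·P(D)
      = 0.218·0.12 + 0.074·0.07 + 0.238·0.69 + 0.138·0.12
      = 0.02616 + 0.00518 + 0.16422 + 0.01656 = 0.21212

P(F) ≈ 0.2121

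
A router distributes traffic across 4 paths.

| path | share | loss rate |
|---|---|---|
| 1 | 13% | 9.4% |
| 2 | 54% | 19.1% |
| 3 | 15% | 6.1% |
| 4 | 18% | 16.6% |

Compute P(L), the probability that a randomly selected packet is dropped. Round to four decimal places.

0.1544

P(L) = P(L|1)·P(1) + P(L|2)·P(2) + P(L|3)·P(3) + P(L|4)·P(4)
      = 0.094·0.13 + 0.191·0.54 + 0.061·0.15 + 0.166·0.18
      = 0.01222 + 0.10314 + 0.00915 + 0.02988 = 0.15439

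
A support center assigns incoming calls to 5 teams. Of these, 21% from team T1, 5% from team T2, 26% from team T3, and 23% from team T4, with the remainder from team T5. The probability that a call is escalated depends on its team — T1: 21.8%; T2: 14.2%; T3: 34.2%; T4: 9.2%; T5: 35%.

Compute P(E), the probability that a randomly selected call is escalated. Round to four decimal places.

P(E) ≈ 0.2505

P(T5) = 1 − (0.21 + 0.05 + 0.26 + 0.23) = 0.25.
P(E) = P(E|T1)·P(T1) + P(E|T2)·P(T2) + P(E|T3)·P(T3) + P(E|T4)·P(T4) + P(E|T5)·P(T5)
      = 0.218·0.21 + 0.142·0.05 + 0.342·0.26 + 0.092·0.23 + 0.35·0.25
      = 0.04578 + 0.0071 + 0.08892 + 0.02116 + 0.0875 = 0.25046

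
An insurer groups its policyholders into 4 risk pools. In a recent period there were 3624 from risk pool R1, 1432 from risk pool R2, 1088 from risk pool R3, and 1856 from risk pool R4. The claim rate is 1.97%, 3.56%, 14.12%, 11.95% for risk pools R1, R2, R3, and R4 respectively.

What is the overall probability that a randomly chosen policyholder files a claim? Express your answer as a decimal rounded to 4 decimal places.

0.0622

Total: 3624 + 1432 + 1088 + 1856 = 8000.
P(R1) = 3624/8000 = 0.453. P(R2) = 1432/8000 = 0.179. P(R3) = 1088/8000 = 0.136. P(R4) = 1856/8000 = 0.232.
By the law of total probability,
P(C) = P(C|R1)·P(R1) + P(C|R2)·P(R2) + P(C|R3)·P(R3) + P(C|R4)·P(R4)
      = 0.0197·0.453 + 0.0356·0.179 + 0.1412·0.136 + 0.1195·0.232
      = 0.0089241 + 0.0063724 + 0.0192032 + 0.027724 = 0.0622237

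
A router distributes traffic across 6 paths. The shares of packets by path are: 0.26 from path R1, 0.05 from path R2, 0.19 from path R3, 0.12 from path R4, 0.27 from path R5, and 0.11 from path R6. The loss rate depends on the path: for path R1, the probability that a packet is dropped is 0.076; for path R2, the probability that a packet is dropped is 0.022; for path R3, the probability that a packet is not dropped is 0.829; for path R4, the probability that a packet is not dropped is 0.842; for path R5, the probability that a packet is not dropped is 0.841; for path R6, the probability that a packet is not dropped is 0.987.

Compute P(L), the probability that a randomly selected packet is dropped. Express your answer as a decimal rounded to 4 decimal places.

P(L) ≈ 0.1167

P(L|R3) = 1 − 0.829 = 0.171.
P(L|R4) = 1 − 0.842 = 0.158.
P(L|R5) = 1 − 0.841 = 0.159.
P(L|R6) = 1 − 0.987 = 0.013.
P(L) = P(L|R1)·P(R1) + P(L|R2)·P(R2) + P(L|R3)·P(R3) + P(L|R4)·P(R4) + P(L|R5)·P(R5) + P(L|R6)·P(R6)
      = 0.076·0.26 + 0.022·0.05 + 0.171·0.19 + 0.158·0.12 + 0.159·0.27 + 0.013·0.11
      = 0.01976 + 0.0011 + 0.03249 + 0.01896 + 0.04293 + 0.00143 = 0.11667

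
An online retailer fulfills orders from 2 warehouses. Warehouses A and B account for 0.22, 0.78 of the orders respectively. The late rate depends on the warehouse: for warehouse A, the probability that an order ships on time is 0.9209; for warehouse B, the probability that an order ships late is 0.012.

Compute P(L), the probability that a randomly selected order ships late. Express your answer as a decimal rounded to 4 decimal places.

0.0268

P(L|A) = 1 − 0.9209 = 0.0791.
P(L) = P(L|A)·P(A) + P(L|B)·P(B)
      = 0.0791·0.22 + 0.012·0.78
      = 0.017402 + 0.00936 = 0.026762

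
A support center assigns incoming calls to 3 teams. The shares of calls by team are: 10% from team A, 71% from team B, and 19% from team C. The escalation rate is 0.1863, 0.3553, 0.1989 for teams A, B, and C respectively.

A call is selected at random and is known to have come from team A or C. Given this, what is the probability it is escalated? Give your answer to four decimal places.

Let S = {A, C}.
P(S) = 0.1 + 0.19 = 0.29.
P(E ∩ S) = 0.1863·0.1 + 0.1989·0.19 = 0.01863 + 0.037791 = 0.056421.
P(E | S) = 0.056421 / 0.29 = 0.194555…

P(E|S) ≈ 0.1946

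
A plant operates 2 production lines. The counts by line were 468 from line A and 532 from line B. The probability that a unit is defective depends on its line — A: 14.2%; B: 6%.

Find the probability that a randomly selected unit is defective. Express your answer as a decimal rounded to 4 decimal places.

Total: 468 + 532 = 1000.
P(A) = 468/1000 = 0.468. P(B) = 532/1000 = 0.532.
By the law of total probability,
P(D) = P(D|A)·P(A) + P(D|B)·P(B)
      = 0.142·0.468 + 0.06·0.532
      = 0.066456 + 0.03192 = 0.098376

0.0984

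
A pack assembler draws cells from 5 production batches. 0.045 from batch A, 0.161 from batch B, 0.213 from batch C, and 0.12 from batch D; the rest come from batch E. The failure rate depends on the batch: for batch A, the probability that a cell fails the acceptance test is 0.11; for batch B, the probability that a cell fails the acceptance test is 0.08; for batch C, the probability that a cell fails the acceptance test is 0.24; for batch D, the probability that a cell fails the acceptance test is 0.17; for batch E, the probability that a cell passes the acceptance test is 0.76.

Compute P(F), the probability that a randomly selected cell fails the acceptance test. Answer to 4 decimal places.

P(E) = 1 − (0.045 + 0.161 + 0.213 + 0.12) = 0.461.
P(F|E) = 1 − 0.76 = 0.24.
P(F) = P(F|A)·P(A) + P(F|B)·P(B) + P(F|C)·P(C) + P(F|D)·P(D) + P(F|E)·P(E)
      = 0.11·0.045 + 0.08·0.161 + 0.24·0.213 + 0.17·0.12 + 0.24·0.461
      = 0.00495 + 0.01288 + 0.05112 + 0.0204 + 0.11064 = 0.19999

0.2000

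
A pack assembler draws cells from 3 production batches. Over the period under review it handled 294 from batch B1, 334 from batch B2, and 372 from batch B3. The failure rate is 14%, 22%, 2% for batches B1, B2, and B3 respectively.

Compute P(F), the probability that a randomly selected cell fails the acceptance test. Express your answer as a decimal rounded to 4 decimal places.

0.1221

Total: 294 + 334 + 372 = 1000.
P(B1) = 294/1000 = 0.294. P(B2) = 334/1000 = 0.334. P(B3) = 372/1000 = 0.372.
Summing over the partition,
P(F) = P(F|B1)·P(B1) + P(F|B2)·P(B2) + P(F|B3)·P(B3)
      = 0.14·0.294 + 0.22·0.334 + 0.02·0.372
      = 0.04116 + 0.07348 + 0.00744 = 0.12208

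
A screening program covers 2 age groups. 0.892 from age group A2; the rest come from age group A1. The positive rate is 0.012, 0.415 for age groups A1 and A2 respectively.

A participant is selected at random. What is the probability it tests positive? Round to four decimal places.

P(A1) = 1 − (0.892) = 0.108.
By the law of total probability,
P(T) = P(T|A1)·P(A1) + P(T|A2)·P(A2)
      = 0.012·0.108 + 0.415·0.892
      = 0.001296 + 0.37018 = 0.371476

P(T) ≈ 0.3715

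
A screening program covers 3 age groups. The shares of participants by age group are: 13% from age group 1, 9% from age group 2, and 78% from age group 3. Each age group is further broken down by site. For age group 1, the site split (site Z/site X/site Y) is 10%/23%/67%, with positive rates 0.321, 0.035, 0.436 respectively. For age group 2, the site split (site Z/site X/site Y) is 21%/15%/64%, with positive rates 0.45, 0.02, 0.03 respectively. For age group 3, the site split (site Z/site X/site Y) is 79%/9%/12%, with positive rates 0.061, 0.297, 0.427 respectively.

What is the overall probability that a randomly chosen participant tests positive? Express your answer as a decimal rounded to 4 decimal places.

0.1521

P(T|1) = 0.1·0.321 + 0.23·0.035 + 0.67·0.436 = 0.0321 + 0.00805 + 0.29212 = 0.33227
P(T|2) = 0.21·0.45 + 0.15·0.02 + 0.64·0.03 = 0.0945 + 0.003 + 0.0192 = 0.1167
P(T|3) = 0.79·0.061 + 0.09·0.297 + 0.12·0.427 = 0.04819 + 0.02673 + 0.05124 = 0.12616
Then overall,
P(T) = 0.13·0.33227 + 0.09·0.1167 + 0.78·0.12616
      = 0.0431951 + 0.010503 + 0.0984048 = 0.1521029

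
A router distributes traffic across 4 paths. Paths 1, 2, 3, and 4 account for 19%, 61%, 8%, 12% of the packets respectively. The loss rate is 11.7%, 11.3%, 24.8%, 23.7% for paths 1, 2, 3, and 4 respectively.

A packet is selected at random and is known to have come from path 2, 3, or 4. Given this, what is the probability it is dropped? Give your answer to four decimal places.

P(L|S) ≈ 0.1447

Let S = {2, 3, 4}.
P(S) = 0.61 + 0.08 + 0.12 = 0.81.
P(L ∩ S) = 0.113·0.61 + 0.248·0.08 + 0.237·0.12 = 0.06893 + 0.01984 + 0.02844 = 0.11721.
P(L | S) = 0.11721 / 0.81 = 0.144704…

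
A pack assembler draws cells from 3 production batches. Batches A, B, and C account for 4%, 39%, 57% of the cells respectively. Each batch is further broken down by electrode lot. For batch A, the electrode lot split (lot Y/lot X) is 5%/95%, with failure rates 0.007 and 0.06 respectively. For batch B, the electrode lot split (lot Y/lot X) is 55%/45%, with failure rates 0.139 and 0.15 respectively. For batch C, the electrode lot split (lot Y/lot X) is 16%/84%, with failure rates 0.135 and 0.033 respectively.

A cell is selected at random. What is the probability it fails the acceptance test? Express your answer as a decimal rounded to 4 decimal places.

0.0865

P(F|A) = 0.05·0.007 + 0.95·0.06 = 0.00035 + 0.057 = 0.05735
P(F|B) = 0.55·0.139 + 0.45·0.15 = 0.07645 + 0.0675 = 0.14395
P(F|C) = 0.16·0.135 + 0.84·0.033 = 0.0216 + 0.02772 = 0.04932
By total probability over the outer partition,
P(F) = 0.04·0.05735 + 0.39·0.14395 + 0.57·0.04932
      = 0.002294 + 0.0561405 + 0.0281124 = 0.0865469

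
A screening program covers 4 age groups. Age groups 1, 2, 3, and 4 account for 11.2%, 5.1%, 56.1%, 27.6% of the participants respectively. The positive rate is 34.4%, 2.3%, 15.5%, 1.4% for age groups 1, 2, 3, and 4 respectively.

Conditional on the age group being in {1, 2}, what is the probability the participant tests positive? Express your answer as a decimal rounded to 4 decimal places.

P(T|S) ≈ 0.2436

Let S = {1, 2}.
P(S) = 0.112 + 0.051 = 0.163.
P(T ∩ S) = 0.344·0.112 + 0.023·0.051 = 0.038528 + 0.001173 = 0.039701.
P(T | S) = 0.039701 / 0.163 = 0.243564…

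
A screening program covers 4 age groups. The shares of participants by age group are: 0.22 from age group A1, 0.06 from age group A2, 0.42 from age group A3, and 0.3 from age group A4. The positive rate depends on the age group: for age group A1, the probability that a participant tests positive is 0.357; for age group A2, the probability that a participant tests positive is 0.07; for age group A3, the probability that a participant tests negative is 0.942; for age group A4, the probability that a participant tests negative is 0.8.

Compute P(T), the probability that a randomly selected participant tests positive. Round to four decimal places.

P(T|A3) = 1 − 0.942 = 0.058.
P(T|A4) = 1 − 0.8 = 0.2.
P(T) = P(T|A1)·P(A1) + P(T|A2)·P(A2) + P(T|A3)·P(A3) + P(T|A4)·P(A4)
      = 0.357·0.22 + 0.07·0.06 + 0.058·0.42 + 0.2·0.3
      = 0.07854 + 0.0042 + 0.02436 + 0.06 = 0.1671

P(T) ≈ 0.1671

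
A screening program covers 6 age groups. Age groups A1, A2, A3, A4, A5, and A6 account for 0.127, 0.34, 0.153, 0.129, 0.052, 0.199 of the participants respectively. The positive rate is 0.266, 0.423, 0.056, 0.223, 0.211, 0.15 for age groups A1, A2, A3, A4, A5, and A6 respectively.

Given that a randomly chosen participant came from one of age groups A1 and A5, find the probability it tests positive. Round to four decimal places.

Let S = {A1, A5}.
P(S) = 0.127 + 0.052 = 0.179.
P(T ∩ S) = 0.266·0.127 + 0.211·0.052 = 0.033782 + 0.010972 = 0.044754.
P(T | S) = 0.044754 / 0.179 = 0.250022…

P(T|S) ≈ 0.2500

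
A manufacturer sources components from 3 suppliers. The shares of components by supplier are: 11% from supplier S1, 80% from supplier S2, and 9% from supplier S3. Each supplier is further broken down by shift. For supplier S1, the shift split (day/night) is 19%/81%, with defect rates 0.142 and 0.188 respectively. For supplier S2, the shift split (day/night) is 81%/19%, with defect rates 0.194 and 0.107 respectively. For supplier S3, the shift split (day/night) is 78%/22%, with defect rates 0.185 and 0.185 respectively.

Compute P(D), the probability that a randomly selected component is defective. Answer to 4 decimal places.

P(D) ≈ 0.1783

P(D|S1) = 0.19·0.142 + 0.81·0.188 = 0.02698 + 0.15228 = 0.17926
P(D|S2) = 0.81·0.194 + 0.19·0.107 = 0.15714 + 0.02033 = 0.17747
P(D|S3) = 0.78·0.185 + 0.22·0.185 = 0.1443 + 0.0407 = 0.185
By total probability over the outer partition,
P(D) = 0.11·0.17926 + 0.8·0.17747 + 0.09·0.185
      = 0.0197186 + 0.141976 + 0.01665 = 0.1783446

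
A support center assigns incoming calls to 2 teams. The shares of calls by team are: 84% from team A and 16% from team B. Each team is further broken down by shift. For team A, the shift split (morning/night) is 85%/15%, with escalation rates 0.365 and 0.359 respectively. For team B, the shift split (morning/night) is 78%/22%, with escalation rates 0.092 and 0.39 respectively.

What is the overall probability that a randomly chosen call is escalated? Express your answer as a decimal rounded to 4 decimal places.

P(E|A) = 0.85·0.365 + 0.15·0.359 = 0.31025 + 0.05385 = 0.3641
P(E|B) = 0.78·0.092 + 0.22·0.39 = 0.07176 + 0.0858 = 0.15756
By total probability over the outer partition,
P(E) = 0.84·0.3641 + 0.16·0.15756
      = 0.305844 + 0.0252096 = 0.3310536

0.3311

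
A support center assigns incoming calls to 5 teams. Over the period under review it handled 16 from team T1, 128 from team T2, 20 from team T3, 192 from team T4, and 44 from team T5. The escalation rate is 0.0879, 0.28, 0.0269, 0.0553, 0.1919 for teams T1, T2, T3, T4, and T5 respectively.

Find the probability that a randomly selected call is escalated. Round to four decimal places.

P(E) ≈ 0.1421

Total: 16 + 128 + 20 + 192 + 44 = 400.
P(T1) = 16/400 = 0.04. P(T2) = 128/400 = 0.32. P(T3) = 20/400 = 0.05. P(T4) = 192/400 = 0.48. P(T5) = 44/400 = 0.11.
P(E) = P(E|T1)·P(T1) + P(E|T2)·P(T2) + P(E|T3)·P(T3) + P(E|T4)·P(T4) + P(E|T5)·P(T5)
      = 0.0879·0.04 + 0.28·0.32 + 0.0269·0.05 + 0.0553·0.48 + 0.1919·0.11
      = 0.003516 + 0.0896 + 0.001345 + 0.026544 + 0.021109 = 0.142114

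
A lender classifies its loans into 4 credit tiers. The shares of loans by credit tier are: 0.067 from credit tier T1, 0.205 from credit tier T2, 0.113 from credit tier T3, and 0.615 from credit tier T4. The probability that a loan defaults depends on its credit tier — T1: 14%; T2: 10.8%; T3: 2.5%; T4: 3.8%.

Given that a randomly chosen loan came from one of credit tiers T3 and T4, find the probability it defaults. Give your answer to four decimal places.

P(D|S) ≈ 0.0360

Let S = {T3, T4}.
P(S) = 0.113 + 0.615 = 0.728.
P(D ∩ S) = 0.025·0.113 + 0.038·0.615 = 0.002825 + 0.02337 = 0.026195.
P(D | S) = 0.026195 / 0.728 = 0.035982…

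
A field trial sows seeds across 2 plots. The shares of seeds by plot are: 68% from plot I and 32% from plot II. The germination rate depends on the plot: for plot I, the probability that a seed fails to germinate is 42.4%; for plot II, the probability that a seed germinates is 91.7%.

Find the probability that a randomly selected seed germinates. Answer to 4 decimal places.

P(G) ≈ 0.6851

P(G|I) = 1 − 0.424 = 0.576.
Using total probability over the partition,
P(G) = P(G|I)·P(I) + P(G|II)·P(II)
      = 0.576·0.68 + 0.917·0.32
      = 0.39168 + 0.29344 = 0.68512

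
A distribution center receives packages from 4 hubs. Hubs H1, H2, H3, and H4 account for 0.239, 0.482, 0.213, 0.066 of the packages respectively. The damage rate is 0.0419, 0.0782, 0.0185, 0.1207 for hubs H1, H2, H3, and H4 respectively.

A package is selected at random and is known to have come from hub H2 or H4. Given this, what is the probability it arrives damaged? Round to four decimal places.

Let S = {H2, H4}.
P(S) = 0.482 + 0.066 = 0.548.
P(D ∩ S) = 0.0782·0.482 + 0.1207·0.066 = 0.0376924 + 0.0079662 = 0.0456586.
P(D | S) = 0.0456586 / 0.548 = 0.083319…

0.0833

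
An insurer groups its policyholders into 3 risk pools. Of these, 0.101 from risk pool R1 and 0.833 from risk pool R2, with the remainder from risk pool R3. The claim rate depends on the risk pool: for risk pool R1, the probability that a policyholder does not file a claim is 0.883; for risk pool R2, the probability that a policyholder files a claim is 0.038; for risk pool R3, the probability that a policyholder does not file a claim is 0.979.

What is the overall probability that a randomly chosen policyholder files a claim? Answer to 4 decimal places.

P(R3) = 1 − (0.101 + 0.833) = 0.066.
P(C|R1) = 1 − 0.883 = 0.117.
P(C|R3) = 1 − 0.979 = 0.021.
P(C) = P(C|R1)·P(R1) + P(C|R2)·P(R2) + P(C|R3)·P(R3)
      = 0.117·0.101 + 0.038·0.833 + 0.021·0.066
      = 0.011817 + 0.031654 + 0.001386 = 0.044857

P(C) ≈ 0.0449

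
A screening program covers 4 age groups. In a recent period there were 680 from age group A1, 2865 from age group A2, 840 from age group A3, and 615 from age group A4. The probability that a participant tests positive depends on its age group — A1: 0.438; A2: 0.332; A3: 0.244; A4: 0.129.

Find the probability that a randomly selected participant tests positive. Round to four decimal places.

0.3067

Total: 680 + 2865 + 840 + 615 = 5000.
P(A1) = 680/5000 = 0.136. P(A2) = 2865/5000 = 0.573. P(A3) = 840/5000 = 0.168. P(A4) = 615/5000 = 0.123.
P(T) = P(T|A1)·P(A1) + P(T|A2)·P(A2) + P(T|A3)·P(A3) + P(T|A4)·P(A4)
      = 0.438·0.136 + 0.332·0.573 + 0.244·0.168 + 0.129·0.123
      = 0.059568 + 0.190236 + 0.040992 + 0.015867 = 0.306663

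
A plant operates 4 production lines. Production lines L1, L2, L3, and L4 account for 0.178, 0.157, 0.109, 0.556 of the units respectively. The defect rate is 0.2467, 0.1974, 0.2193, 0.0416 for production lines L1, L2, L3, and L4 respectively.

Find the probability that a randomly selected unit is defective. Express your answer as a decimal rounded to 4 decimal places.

P(D) ≈ 0.1219

P(D) = P(D|L1)·P(L1) + P(D|L2)·P(L2) + P(D|L3)·P(L3) + P(D|L4)·P(L4)
      = 0.2467·0.178 + 0.1974·0.157 + 0.2193·0.109 + 0.0416·0.556
      = 0.0439126 + 0.0309918 + 0.0239037 + 0.0231296 = 0.1219377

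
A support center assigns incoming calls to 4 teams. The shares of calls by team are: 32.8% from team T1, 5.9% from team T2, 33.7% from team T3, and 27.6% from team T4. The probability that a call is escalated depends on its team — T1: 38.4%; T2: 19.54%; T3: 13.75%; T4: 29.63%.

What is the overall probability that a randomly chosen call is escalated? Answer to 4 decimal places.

P(E) = P(E|T1)·P(T1) + P(E|T2)·P(T2) + P(E|T3)·P(T3) + P(E|T4)·P(T4)
      = 0.384·0.328 + 0.1954·0.059 + 0.1375·0.337 + 0.2963·0.276
      = 0.125952 + 0.0115286 + 0.0463375 + 0.0817788 = 0.2655969

0.2656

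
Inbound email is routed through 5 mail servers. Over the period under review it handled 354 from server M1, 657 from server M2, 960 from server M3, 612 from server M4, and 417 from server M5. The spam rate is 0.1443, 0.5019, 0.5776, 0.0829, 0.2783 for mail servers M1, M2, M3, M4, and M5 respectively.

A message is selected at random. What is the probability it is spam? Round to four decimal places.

0.3674

Total: 354 + 657 + 960 + 612 + 417 = 3000.
P(M1) = 354/3000 = 0.118. P(M2) = 657/3000 = 0.219. P(M3) = 960/3000 = 0.32. P(M4) = 612/3000 = 0.204. P(M5) = 417/3000 = 0.139.
Using total probability over the partition,
P(S) = P(S|M1)·P(M1) + P(S|M2)·P(M2) + P(S|M3)·P(M3) + P(S|M4)·P(M4) + P(S|M5)·P(M5)
      = 0.1443·0.118 + 0.5019·0.219 + 0.5776·0.32 + 0.0829·0.204 + 0.2783·0.139
      = 0.0170274 + 0.1099161 + 0.184832 + 0.0169116 + 0.0386837 = 0.3673708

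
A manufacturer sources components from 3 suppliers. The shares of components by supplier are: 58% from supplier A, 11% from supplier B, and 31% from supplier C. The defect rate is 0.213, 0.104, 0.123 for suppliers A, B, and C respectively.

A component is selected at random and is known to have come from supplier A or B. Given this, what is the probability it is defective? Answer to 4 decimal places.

Let S = {A, B}.
P(S) = 0.58 + 0.11 = 0.69.
P(D ∩ S) = 0.213·0.58 + 0.104·0.11 = 0.12354 + 0.01144 = 0.13498.
P(D | S) = 0.13498 / 0.69 = 0.195623…

P(D|S) ≈ 0.1956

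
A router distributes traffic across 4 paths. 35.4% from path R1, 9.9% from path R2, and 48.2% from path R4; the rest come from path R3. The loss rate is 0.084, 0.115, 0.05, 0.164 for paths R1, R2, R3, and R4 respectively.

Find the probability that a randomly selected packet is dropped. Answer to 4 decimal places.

0.1234

P(R3) = 1 − (0.354 + 0.099 + 0.482) = 0.065.
P(L) = P(L|R1)·P(R1) + P(L|R2)·P(R2) + P(L|R3)·P(R3) + P(L|R4)·P(R4)
      = 0.084·0.354 + 0.115·0.099 + 0.05·0.065 + 0.164·0.482
      = 0.029736 + 0.011385 + 0.00325 + 0.079048 = 0.123419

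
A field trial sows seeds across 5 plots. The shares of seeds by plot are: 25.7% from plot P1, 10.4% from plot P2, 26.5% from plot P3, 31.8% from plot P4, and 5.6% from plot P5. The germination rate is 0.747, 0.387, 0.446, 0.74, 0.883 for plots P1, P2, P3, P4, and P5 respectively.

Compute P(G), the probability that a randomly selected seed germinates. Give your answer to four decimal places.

P(G) ≈ 0.6352

Using total probability over the partition,
P(G) = P(G|P1)·P(P1) + P(G|P2)·P(P2) + P(G|P3)·P(P3) + P(G|P4)·P(P4) + P(G|P5)·P(P5)
      = 0.747·0.257 + 0.387·0.104 + 0.446·0.265 + 0.74·0.318 + 0.883·0.056
      = 0.191979 + 0.040248 + 0.11819 + 0.23532 + 0.049448 = 0.635185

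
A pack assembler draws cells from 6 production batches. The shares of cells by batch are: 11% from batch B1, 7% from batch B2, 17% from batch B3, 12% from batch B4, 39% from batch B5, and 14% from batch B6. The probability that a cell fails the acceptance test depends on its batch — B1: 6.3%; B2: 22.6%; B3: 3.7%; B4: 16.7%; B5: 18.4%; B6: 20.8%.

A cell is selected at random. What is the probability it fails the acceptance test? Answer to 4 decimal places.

P(F) = P(F|B1)·P(B1) + P(F|B2)·P(B2) + P(F|B3)·P(B3) + P(F|B4)·P(B4) + P(F|B5)·P(B5) + P(F|B6)·P(B6)
      = 0.063·0.11 + 0.226·0.07 + 0.037·0.17 + 0.167·0.12 + 0.184·0.39 + 0.208·0.14
      = 0.00693 + 0.01582 + 0.00629 + 0.02004 + 0.07176 + 0.02912 = 0.14996

0.1500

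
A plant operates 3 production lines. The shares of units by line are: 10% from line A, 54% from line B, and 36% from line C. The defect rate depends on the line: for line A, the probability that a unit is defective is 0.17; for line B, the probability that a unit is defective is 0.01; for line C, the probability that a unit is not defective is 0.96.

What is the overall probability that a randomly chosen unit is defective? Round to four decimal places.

0.0368

P(D|C) = 1 − 0.96 = 0.04.
P(D) = P(D|A)·P(A) + P(D|B)·P(B) + P(D|C)·P(C)
      = 0.17·0.1 + 0.01·0.54 + 0.04·0.36
      = 0.017 + 0.0054 + 0.0144 = 0.0368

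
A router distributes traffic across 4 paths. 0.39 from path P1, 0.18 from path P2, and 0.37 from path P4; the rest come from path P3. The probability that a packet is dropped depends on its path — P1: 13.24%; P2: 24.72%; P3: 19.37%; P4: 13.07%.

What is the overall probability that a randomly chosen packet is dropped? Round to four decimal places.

0.1561

P(P3) = 1 − (0.39 + 0.18 + 0.37) = 0.06.
P(L) = P(L|P1)·P(P1) + P(L|P2)·P(P2) + P(L|P3)·P(P3) + P(L|P4)·P(P4)
      = 0.1324·0.39 + 0.2472·0.18 + 0.1937·0.06 + 0.1307·0.37
      = 0.051636 + 0.044496 + 0.011622 + 0.048359 = 0.156113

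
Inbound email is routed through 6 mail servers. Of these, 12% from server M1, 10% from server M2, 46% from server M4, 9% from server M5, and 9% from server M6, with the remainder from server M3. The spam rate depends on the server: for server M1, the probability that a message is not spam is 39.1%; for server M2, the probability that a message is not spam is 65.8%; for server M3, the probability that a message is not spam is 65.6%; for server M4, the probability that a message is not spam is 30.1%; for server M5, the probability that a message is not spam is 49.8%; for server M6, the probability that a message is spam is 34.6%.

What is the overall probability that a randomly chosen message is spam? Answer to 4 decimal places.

P(M3) = 1 − (0.12 + 0.1 + 0.46 + 0.09 + 0.09) = 0.14.
P(S|M1) = 1 − 0.391 = 0.609.
P(S|M2) = 1 − 0.658 = 0.342.
P(S|M3) = 1 − 0.656 = 0.344.
P(S|M4) = 1 − 0.301 = 0.699.
P(S|M5) = 1 − 0.498 = 0.502.
Summing over the partition,
P(S) = P(S|M1)·P(M1) + P(S|M2)·P(M2) + P(S|M3)·P(M3) + P(S|M4)·P(M4) + P(S|M5)·P(M5) + P(S|M6)·P(M6)
      = 0.609·0.12 + 0.342·0.1 + 0.344·0.14 + 0.699·0.46 + 0.502·0.09 + 0.346·0.09
      = 0.07308 + 0.0342 + 0.04816 + 0.32154 + 0.04518 + 0.03114 = 0.5533

P(S) ≈ 0.5533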